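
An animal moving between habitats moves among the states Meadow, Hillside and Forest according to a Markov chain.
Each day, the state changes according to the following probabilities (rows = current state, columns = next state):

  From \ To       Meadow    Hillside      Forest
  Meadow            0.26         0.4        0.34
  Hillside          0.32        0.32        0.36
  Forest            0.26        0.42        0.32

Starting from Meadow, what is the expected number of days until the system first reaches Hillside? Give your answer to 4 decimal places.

2.4590

Let t(s) be the expected number of days to first reach Hillside from state s, with t(Hillside) = 0. Conditioning on the first day:
t(Meadow) = 1 + 0.26·t(Meadow) + 0.34·t(Forest)
t(Forest) = 1 + 0.26·t(Meadow) + 0.32·t(Forest)
Solving: t(Meadow) = 2.4590, t(Forest) = 2.4108.
Expected days from Meadow to Hillside: 2.4590.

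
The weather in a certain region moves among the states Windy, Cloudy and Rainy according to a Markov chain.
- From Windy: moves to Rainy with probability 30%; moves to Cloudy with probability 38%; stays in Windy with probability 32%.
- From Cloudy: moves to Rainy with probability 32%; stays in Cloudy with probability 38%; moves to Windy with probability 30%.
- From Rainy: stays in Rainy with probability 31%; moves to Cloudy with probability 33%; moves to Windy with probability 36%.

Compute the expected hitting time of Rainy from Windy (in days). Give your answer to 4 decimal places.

Let t(s) be the expected number of days to first reach Rainy from state s, with t(Rainy) = 0. Conditioning on the first day:
t(Windy) = 1 + 0.32·t(Windy) + 0.38·t(Cloudy)
t(Cloudy) = 1 + 0.3·t(Windy) + 0.38·t(Cloudy)
Solving: t(Windy) = 3.2510, t(Cloudy) = 3.1860.
Expected days from Windy to Rainy: 3.2510.

3.2510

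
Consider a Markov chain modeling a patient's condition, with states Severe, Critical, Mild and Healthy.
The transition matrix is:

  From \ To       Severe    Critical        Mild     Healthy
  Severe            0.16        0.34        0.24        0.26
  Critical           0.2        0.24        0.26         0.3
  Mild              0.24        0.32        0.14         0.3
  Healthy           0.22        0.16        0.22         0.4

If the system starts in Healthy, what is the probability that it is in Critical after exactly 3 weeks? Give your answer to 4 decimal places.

0.2514

Propagate the distribution vector 3 weeks from Healthy.
After 0 weeks: (0.0000, 0.0000, 0.0000, 1.0000)
After 1 week: (0.2200, 0.1600, 0.2200, 0.4000)
After 2 weeks: (0.2080, 0.2476, 0.2132, 0.3312)
After 3 weeks: (0.2068, 0.2514, 0.2170, 0.3248)
P(in Critical after 3 weeks) = 0.2514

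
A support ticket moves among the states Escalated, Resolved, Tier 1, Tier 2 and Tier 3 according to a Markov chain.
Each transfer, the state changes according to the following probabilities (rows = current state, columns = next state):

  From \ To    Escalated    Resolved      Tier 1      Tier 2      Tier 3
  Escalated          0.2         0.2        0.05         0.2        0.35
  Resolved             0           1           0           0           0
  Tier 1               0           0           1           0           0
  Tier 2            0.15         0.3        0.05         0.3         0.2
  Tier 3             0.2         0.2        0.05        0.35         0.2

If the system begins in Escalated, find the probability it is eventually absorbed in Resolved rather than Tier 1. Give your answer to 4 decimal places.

Let h(s) be the probability of absorption at Resolved starting from transient state s. Then h(Resolved) = 1 and h(Tier 1) = 0. By first-step analysis:
h(Escalated) = 0.2·h(Escalated) + 0.2·1 + 0.05·0 + 0.2·h(Tier 2) + 0.35·h(Tier 3)
h(Tier 2) = 0.15·h(Escalated) + 0.3·1 + 0.05·0 + 0.3·h(Tier 2) + 0.2·h(Tier 3)
h(Tier 3) = 0.2·h(Escalated) + 0.2·1 + 0.05·0 + 0.35·h(Tier 2) + 0.2·h(Tier 3)
Solving: h(Escalated) = 0.8193, h(Tier 2) = 0.8390, h(Tier 3) = 0.8219.
Starting from Escalated, the probability is 0.8193.

0.8193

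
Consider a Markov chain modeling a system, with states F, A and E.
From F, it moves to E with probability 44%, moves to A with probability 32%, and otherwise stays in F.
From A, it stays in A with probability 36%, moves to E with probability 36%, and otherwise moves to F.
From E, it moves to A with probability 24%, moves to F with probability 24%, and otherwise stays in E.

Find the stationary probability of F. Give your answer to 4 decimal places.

0.2518

Let the stationary distribution be π with π = πP and π_1 + π_2 + π_3 = 1.
π_1 = 0.24·π_1 + 0.28·π_2 + 0.24·π_3
π_2 = 0.32·π_1 + 0.36·π_2 + 0.24·π_3
Solving with the normalization constraint gives π = (0.2518, 0.2956, 0.4526).
So the stationary probability of F is 0.2518.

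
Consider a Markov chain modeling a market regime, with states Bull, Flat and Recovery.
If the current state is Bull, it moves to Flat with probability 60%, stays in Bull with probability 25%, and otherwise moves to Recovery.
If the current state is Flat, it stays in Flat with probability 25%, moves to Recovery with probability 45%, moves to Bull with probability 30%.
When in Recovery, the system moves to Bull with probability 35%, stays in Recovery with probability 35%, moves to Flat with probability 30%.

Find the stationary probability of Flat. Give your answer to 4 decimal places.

Let the stationary distribution be π with π = πP and π_1 + π_2 + π_3 = 1.
π_1 = 0.25·π_1 + 0.3·π_2 + 0.35·π_3
π_2 = 0.6·π_1 + 0.25·π_2 + 0.3·π_3
Solving with the normalization constraint gives π = (0.3013, 0.3718, 0.3269).
So the stationary probability of Flat is 0.3718.

0.3718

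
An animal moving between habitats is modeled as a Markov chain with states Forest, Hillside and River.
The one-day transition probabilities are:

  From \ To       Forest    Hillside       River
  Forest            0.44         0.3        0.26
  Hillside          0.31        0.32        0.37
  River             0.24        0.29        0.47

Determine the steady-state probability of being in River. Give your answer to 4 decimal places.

0.3712

Let the stationary distribution be π with π = πP and π_1 + π_2 + π_3 = 1.
π_1 = 0.44·π_1 + 0.31·π_2 + 0.24·π_3
π_2 = 0.3·π_1 + 0.32·π_2 + 0.29·π_3
Solving with the normalization constraint gives π = (0.3265, 0.3023, 0.3712).
So the stationary probability of River is 0.3712.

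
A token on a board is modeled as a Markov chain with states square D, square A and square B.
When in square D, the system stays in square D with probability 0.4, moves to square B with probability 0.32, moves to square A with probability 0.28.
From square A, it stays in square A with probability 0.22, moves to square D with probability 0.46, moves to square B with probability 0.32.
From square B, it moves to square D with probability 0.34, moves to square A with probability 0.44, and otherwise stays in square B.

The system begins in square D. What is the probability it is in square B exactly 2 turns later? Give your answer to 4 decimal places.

Sum over the intermediate state after 1 turn:
P = P(square D→square D)·P(square D→square B) + P(square D→square A)·P(square A→square B) + P(square D→square B)·P(square B→square B)
  = 0.4×0.32 + 0.28×0.32 + 0.32×0.22
  = 0.1280 + 0.0896 + 0.0704 = 0.2880

0.2880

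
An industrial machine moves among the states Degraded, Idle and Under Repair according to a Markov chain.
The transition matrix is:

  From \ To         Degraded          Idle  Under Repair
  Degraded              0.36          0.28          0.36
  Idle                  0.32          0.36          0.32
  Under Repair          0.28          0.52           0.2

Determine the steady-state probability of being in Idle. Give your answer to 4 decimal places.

0.3819

Let the stationary distribution be π with π = πP and π_1 + π_2 + π_3 = 1.
π_1 = 0.36·π_1 + 0.32·π_2 + 0.28·π_3
π_2 = 0.28·π_1 + 0.36·π_2 + 0.52·π_3
Solving with the normalization constraint gives π = (0.3210, 0.3819, 0.2972).
So the stationary probability of Idle is 0.3819.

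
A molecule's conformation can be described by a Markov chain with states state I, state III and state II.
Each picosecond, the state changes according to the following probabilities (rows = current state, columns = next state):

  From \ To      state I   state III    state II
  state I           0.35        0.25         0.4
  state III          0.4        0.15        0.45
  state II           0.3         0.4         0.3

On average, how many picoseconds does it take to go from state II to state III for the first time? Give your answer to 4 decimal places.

2.8358

Let t(s) be the expected number of picoseconds to first reach state III from state s, with t(state III) = 0. Conditioning on the first picosecond:
t(state I) = 1 + 0.35·t(state I) + 0.4·t(state II)
t(state II) = 1 + 0.3·t(state I) + 0.3·t(state II)
Solving: t(state I) = 3.2836, t(state II) = 2.8358.
Expected picoseconds from state II to state III: 2.8358.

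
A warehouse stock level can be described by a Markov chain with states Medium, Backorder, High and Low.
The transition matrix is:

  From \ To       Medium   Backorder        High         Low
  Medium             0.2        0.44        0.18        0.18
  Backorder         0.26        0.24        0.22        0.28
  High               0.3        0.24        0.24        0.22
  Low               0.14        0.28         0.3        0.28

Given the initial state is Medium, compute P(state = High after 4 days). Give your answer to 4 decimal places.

Propagate the distribution vector 4 days from Medium.
After 0 days: (1.0000, 0.0000, 0.0000, 0.0000)
After 1 day: (0.2000, 0.4400, 0.1800, 0.1800)
After 2 days: (0.2336, 0.2872, 0.2300, 0.2492)
After 3 days: (0.2253, 0.2967, 0.2352, 0.2428)
After 4 days: (0.2268, 0.2948, 0.2351, 0.2434)
P(in High after 4 days) = 0.2351

0.2351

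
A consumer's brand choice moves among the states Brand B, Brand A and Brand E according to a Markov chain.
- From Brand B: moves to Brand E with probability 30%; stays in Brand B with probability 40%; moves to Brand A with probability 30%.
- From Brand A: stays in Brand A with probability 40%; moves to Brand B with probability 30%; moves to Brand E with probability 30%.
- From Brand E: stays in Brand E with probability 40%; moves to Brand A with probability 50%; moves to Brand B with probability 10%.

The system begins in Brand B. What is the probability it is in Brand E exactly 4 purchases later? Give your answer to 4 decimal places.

Propagate the distribution vector 4 purchases from Brand B.
After 0 purchases: (1.0000, 0.0000, 0.0000)
After 1 purchase: (0.4000, 0.3000, 0.3000)
After 2 purchases: (0.2800, 0.3900, 0.3300)
After 3 purchases: (0.2620, 0.4050, 0.3330)
After 4 purchases: (0.2596, 0.4071, 0.3333)
P(in Brand E after 4 purchases) = 0.3333

0.3333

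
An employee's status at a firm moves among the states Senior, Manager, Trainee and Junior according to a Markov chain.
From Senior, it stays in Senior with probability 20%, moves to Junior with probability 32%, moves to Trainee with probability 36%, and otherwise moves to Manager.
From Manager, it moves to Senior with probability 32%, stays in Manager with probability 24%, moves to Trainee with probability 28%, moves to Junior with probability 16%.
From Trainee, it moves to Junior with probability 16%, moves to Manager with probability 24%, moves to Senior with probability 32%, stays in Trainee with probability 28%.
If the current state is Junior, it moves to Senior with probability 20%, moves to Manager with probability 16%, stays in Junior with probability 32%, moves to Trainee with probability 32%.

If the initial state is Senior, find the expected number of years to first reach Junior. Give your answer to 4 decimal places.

4.1667

Let t(s) be the expected number of years to first reach Junior from state s, with t(Junior) = 0. Conditioning on the first year:
t(Senior) = 1 + 0.2·t(Senior) + 0.12·t(Manager) + 0.36·t(Trainee)
t(Manager) = 1 + 0.32·t(Senior) + 0.24·t(Manager) + 0.28·t(Trainee)
t(Trainee) = 1 + 0.32·t(Senior) + 0.24·t(Manager) + 0.28·t(Trainee)
Solving: t(Senior) = 4.1667, t(Manager) = 4.8611, t(Trainee) = 4.8611.
Expected years from Senior to Junior: 4.1667.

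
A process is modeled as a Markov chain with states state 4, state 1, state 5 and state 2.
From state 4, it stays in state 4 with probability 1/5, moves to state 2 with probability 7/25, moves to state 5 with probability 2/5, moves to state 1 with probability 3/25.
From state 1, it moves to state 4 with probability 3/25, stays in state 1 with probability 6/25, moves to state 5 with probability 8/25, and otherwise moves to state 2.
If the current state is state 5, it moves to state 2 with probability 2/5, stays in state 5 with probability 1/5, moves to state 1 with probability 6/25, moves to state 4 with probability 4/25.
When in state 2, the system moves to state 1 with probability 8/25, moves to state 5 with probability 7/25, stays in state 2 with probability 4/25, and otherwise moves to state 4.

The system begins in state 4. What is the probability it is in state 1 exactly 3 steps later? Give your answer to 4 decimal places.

Propagate the distribution vector 3 steps from state 4.
After 0 steps: (1.0000, 0.0000, 0.0000, 0.0000)
After 1 step: (0.2000, 0.1200, 0.4000, 0.2800)
After 2 steps: (0.1856, 0.2384, 0.2768, 0.2992)
After 3 steps: (0.1818, 0.2417, 0.2897, 0.2868)
P(in state 1 after 3 steps) = 0.2417

0.2417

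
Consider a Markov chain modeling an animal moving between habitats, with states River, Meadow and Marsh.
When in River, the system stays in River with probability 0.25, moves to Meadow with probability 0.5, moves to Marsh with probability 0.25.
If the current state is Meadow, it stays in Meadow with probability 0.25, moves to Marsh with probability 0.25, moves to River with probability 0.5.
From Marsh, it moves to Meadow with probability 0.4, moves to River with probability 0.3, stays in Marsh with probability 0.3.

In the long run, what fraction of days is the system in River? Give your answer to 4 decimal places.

Let the stationary distribution be π with π = πP and π_1 + π_2 + π_3 = 1.
π_1 = 0.25·π_1 + 0.5·π_2 + 0.3·π_3
π_2 = 0.5·π_1 + 0.25·π_2 + 0.4·π_3
Solving with the normalization constraint gives π = (0.3579, 0.3789, 0.2632).
So the stationary probability of River is 0.3579.

0.3579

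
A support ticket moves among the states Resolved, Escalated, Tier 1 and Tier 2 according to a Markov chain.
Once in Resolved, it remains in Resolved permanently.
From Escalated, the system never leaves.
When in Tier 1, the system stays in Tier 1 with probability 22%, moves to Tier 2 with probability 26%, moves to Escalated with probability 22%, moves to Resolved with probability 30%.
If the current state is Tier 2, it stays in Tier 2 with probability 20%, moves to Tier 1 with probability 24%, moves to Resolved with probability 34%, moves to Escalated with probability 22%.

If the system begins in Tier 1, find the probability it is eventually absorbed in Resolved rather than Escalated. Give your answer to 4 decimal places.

0.5848

Let h(s) be the probability of absorption at Resolved starting from transient state s. Then h(Resolved) = 1 and h(Escalated) = 0. By first-step analysis:
h(Tier 1) = 0.3·1 + 0.22·0 + 0.22·h(Tier 1) + 0.26·h(Tier 2)
h(Tier 2) = 0.34·1 + 0.22·0 + 0.24·h(Tier 1) + 0.2·h(Tier 2)
Solving: h(Tier 1) = 0.5848, h(Tier 2) = 0.6004.
Starting from Tier 1, the probability is 0.5848.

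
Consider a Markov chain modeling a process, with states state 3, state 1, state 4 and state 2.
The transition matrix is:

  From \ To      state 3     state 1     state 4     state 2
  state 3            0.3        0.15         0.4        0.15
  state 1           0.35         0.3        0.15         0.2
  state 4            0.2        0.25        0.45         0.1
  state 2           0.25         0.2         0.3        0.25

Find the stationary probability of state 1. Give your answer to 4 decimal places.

0.2264

Let the stationary distribution be π with π = πP and π_1 + π_2 + π_3 + π_4 = 1.
π_1 = 0.3·π_1 + 0.35·π_2 + 0.2·π_3 + 0.25·π_4
π_2 = 0.15·π_1 + 0.3·π_2 + 0.25·π_3 + 0.2·π_4
π_3 = 0.4·π_1 + 0.15·π_2 + 0.45·π_3 + 0.3·π_4
Solving with the normalization constraint gives π = (0.2689, 0.2264, 0.3446, 0.1601).
So the stationary probability of state 1 is 0.2264.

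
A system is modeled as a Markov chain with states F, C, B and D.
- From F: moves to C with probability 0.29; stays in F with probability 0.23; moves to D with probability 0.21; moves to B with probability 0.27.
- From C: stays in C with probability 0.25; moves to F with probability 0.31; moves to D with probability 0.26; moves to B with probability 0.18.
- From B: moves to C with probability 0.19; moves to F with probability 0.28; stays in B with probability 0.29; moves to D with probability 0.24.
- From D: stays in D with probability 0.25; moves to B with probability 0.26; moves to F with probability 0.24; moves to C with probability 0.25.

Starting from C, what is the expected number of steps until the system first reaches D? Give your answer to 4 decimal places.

4.1433

Let t(s) be the expected number of steps to first reach D from state s, with t(D) = 0. Conditioning on the first step:
t(F) = 1 + 0.23·t(F) + 0.29·t(C) + 0.27·t(B)
t(C) = 1 + 0.31·t(F) + 0.25·t(C) + 0.18·t(B)
t(B) = 1 + 0.28·t(F) + 0.19·t(C) + 0.29·t(B)
Solving: t(F) = 4.3423, t(C) = 4.1433, t(B) = 4.2297.
Expected steps from C to D: 4.1433.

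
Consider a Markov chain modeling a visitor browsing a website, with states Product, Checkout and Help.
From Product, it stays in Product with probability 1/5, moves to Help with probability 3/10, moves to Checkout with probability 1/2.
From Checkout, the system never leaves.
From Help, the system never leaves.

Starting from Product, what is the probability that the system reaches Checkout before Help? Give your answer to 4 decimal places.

Let h(s) be the probability of absorption at Checkout starting from transient state s. Then h(Checkout) = 1 and h(Help) = 0. By first-step analysis:
h(Product) = 0.2·h(Product) + 0.5·1 + 0.3·0
Solving: h(Product) = 0.6250.
Starting from Product, the probability is 0.6250.

0.6250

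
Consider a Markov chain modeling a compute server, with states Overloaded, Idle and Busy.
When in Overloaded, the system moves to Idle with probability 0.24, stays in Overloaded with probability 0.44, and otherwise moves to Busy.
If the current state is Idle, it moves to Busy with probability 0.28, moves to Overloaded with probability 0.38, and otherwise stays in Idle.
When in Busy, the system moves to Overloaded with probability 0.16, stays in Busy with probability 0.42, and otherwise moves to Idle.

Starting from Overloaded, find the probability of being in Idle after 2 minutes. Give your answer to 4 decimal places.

Sum over the intermediate state after 1 minute:
P = P(Overloaded→Overloaded)·P(Overloaded→Idle) + P(Overloaded→Idle)·P(Idle→Idle) + P(Overloaded→Busy)·P(Busy→Idle)
  = 0.44×0.24 + 0.24×0.34 + 0.32×0.42
  = 0.1056 + 0.0816 + 0.1344 = 0.3216

0.3216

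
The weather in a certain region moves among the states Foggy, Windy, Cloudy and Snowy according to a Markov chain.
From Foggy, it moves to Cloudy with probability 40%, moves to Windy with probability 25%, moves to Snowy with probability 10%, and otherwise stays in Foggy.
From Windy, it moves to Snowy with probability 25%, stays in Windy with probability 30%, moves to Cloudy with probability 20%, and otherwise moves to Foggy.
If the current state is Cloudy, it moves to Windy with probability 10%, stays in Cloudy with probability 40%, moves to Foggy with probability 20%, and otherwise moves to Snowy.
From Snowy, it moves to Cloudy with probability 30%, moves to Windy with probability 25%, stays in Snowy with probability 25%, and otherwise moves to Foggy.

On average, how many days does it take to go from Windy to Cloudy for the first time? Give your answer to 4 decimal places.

3.7138

Let t(s) be the expected number of days to first reach Cloudy from state s, with t(Cloudy) = 0. Conditioning on the first day:
t(Foggy) = 1 + 0.25·t(Foggy) + 0.25·t(Windy) + 0.1·t(Snowy)
t(Windy) = 1 + 0.25·t(Foggy) + 0.3·t(Windy) + 0.25·t(Snowy)
t(Snowy) = 1 + 0.2·t(Foggy) + 0.25·t(Windy) + 0.25·t(Snowy)
Solving: t(Foggy) = 3.0215, t(Windy) = 3.7138, t(Snowy) = 3.3770.
Expected days from Windy to Cloudy: 3.7138.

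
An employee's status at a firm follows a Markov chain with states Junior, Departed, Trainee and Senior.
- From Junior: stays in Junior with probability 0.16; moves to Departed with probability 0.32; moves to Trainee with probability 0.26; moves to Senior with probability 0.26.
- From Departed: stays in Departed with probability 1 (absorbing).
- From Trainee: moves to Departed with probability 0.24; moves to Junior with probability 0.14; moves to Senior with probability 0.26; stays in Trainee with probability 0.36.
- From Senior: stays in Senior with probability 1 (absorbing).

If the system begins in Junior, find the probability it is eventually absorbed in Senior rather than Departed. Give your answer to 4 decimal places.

Let h(s) be the probability of absorption at Senior starting from transient state s. Then h(Senior) = 1 and h(Departed) = 0. By first-step analysis:
h(Junior) = 0.16·h(Junior) + 0.32·0 + 0.26·h(Trainee) + 0.26·1
h(Trainee) = 0.14·h(Junior) + 0.24·0 + 0.36·h(Trainee) + 0.26·1
Solving: h(Junior) = 0.4669, h(Trainee) = 0.5084.
Starting from Junior, the probability is 0.4669.

0.4669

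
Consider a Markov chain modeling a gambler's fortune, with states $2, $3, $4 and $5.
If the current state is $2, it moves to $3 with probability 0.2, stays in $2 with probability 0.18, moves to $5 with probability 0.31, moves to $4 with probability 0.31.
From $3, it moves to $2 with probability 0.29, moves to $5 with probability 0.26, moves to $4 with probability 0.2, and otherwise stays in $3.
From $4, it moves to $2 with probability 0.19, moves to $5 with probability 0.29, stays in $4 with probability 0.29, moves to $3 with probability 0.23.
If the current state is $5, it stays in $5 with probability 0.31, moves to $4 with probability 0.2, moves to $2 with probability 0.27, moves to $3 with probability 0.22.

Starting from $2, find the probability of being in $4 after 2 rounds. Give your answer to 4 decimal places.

0.2477

Propagate the distribution vector 2 rounds from $2.
After 0 rounds: (1.0000, 0.0000, 0.0000, 0.0000)
After 1 round: (0.1800, 0.2000, 0.3100, 0.3100)
After 2 rounds: (0.2330, 0.2255, 0.2477, 0.2938)
P(in $4 after 2 rounds) = 0.2477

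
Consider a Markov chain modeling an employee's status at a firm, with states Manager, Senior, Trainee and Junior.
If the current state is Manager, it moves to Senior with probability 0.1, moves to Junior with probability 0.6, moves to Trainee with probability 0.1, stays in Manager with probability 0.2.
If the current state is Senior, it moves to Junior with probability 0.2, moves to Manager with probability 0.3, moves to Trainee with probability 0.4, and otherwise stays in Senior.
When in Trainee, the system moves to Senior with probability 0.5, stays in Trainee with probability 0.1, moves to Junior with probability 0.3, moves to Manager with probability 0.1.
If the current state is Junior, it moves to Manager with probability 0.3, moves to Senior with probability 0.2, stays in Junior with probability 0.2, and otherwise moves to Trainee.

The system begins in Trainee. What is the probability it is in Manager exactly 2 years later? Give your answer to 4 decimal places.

Propagate the distribution vector 2 years from Trainee.
After 0 years: (0.0000, 0.0000, 1.0000, 0.0000)
After 1 year: (0.1000, 0.5000, 0.1000, 0.3000)
After 2 years: (0.2700, 0.1700, 0.3100, 0.2500)
P(in Manager after 2 years) = 0.2700

0.2700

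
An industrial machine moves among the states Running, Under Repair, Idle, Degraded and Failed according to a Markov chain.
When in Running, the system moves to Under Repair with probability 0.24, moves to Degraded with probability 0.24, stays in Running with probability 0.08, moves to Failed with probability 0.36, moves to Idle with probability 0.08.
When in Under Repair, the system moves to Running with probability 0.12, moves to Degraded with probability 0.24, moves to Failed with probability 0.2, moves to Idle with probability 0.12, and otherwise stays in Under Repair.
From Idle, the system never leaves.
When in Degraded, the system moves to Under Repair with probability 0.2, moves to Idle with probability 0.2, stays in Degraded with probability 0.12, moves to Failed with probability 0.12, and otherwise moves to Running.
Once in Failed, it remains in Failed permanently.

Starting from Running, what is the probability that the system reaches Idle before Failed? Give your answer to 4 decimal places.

0.3014

Let h(s) be the probability of absorption at Idle starting from transient state s. Then h(Idle) = 1 and h(Failed) = 0. By first-step analysis:
h(Running) = 0.08·h(Running) + 0.24·h(Under Repair) + 0.08·1 + 0.24·h(Degraded) + 0.36·0
h(Under Repair) = 0.12·h(Running) + 0.32·h(Under Repair) + 0.12·1 + 0.24·h(Degraded) + 0.2·0
h(Degraded) = 0.36·h(Running) + 0.2·h(Under Repair) + 0.2·1 + 0.12·h(Degraded) + 0.12·0
Solving: h(Running) = 0.3014, h(Under Repair) = 0.3842, h(Degraded) = 0.4379.
Starting from Running, the probability is 0.3014.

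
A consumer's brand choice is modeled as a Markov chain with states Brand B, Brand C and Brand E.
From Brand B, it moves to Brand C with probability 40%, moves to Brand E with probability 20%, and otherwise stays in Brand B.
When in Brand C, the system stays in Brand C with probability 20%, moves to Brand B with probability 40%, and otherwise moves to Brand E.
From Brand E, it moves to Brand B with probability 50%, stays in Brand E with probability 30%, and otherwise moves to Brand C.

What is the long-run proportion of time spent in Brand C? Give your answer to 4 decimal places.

Let the stationary distribution be π with π = πP and π_1 + π_2 + π_3 = 1.
π_1 = 0.4·π_1 + 0.4·π_2 + 0.5·π_3
π_2 = 0.4·π_1 + 0.2·π_2 + 0.2·π_3
Solving with the normalization constraint gives π = (0.4286, 0.2857, 0.2857).
So the stationary probability of Brand C is 0.2857.

0.2857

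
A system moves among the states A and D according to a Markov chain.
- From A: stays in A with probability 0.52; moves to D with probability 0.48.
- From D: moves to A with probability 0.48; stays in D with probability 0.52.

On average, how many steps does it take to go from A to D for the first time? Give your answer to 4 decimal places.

2.0833

Let t(s) be the expected number of steps to first reach D from state s, with t(D) = 0. Conditioning on the first step:
t(A) = 1 + 0.52·t(A)
Solving: t(A) = 2.0833.
Expected steps from A to D: 2.0833.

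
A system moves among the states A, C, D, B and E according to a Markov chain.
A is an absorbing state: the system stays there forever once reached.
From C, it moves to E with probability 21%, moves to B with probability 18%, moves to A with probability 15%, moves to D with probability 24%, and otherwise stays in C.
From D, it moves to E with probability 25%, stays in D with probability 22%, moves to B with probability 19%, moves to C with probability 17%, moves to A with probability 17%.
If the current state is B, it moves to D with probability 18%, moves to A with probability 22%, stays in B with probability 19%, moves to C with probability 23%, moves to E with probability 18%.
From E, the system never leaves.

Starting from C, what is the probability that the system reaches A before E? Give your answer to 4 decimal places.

Let h(s) be the probability of absorption at A starting from transient state s. Then h(A) = 1 and h(E) = 0. By first-step analysis:
h(C) = 0.15·1 + 0.22·h(C) + 0.24·h(D) + 0.18·h(B) + 0.21·0
h(D) = 0.17·1 + 0.17·h(C) + 0.22·h(D) + 0.19·h(B) + 0.25·0
h(B) = 0.22·1 + 0.23·h(C) + 0.18·h(D) + 0.19·h(B) + 0.18·0
Solving: h(C) = 0.4395, h(D) = 0.4338, h(B) = 0.4928.
Starting from C, the probability is 0.4395.

0.4395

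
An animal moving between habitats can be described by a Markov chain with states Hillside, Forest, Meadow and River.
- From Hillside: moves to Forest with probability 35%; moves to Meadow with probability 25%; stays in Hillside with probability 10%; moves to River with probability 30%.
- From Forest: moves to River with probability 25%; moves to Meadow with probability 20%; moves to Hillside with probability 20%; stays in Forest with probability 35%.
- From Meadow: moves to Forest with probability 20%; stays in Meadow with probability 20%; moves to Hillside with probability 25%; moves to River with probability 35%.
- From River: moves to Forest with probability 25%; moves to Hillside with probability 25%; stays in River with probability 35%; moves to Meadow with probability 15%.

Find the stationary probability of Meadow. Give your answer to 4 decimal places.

0.1947

Let the stationary distribution be π with π = πP and π_1 + π_2 + π_3 + π_4 = 1.
π_1 = 0.1·π_1 + 0.2·π_2 + 0.25·π_3 + 0.25·π_4
π_2 = 0.35·π_1 + 0.35·π_2 + 0.2·π_3 + 0.25·π_4
π_3 = 0.25·π_1 + 0.2·π_2 + 0.2·π_3 + 0.15·π_4
Solving with the normalization constraint gives π = (0.2048, 0.2897, 0.1947, 0.3108).
So the stationary probability of Meadow is 0.1947.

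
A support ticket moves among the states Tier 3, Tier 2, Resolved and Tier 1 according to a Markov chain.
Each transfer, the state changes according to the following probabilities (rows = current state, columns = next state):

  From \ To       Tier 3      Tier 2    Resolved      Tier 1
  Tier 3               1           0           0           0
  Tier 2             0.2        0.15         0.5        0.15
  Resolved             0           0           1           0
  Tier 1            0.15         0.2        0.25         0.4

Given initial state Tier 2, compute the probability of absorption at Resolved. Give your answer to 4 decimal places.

0.7031

Let h(s) be the probability of absorption at Resolved starting from transient state s. Then h(Resolved) = 1 and h(Tier 3) = 0. By first-step analysis:
h(Tier 2) = 0.2·0 + 0.15·h(Tier 2) + 0.5·1 + 0.15·h(Tier 1)
h(Tier 1) = 0.15·0 + 0.2·h(Tier 2) + 0.25·1 + 0.4·h(Tier 1)
Solving: h(Tier 2) = 0.7031, h(Tier 1) = 0.6510.
Starting from Tier 2, the probability is 0.7031.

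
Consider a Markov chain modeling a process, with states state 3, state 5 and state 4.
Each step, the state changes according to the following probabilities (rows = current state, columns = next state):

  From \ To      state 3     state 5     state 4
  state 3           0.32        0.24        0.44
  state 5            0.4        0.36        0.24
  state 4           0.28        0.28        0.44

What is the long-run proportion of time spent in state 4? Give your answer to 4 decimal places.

Let the stationary distribution be π with π = πP and π_1 + π_2 + π_3 = 1.
π_1 = 0.32·π_1 + 0.4·π_2 + 0.28·π_3
π_2 = 0.24·π_1 + 0.36·π_2 + 0.28·π_3
Solving with the normalization constraint gives π = (0.3279, 0.2901, 0.3820).
So the stationary probability of state 4 is 0.3820.

0.3820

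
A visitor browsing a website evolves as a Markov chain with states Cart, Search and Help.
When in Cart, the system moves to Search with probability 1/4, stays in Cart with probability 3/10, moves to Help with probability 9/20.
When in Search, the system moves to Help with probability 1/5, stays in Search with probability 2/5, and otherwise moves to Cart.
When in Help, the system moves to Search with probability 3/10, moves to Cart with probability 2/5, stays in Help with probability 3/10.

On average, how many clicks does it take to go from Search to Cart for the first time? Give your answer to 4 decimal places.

Let t(s) be the expected number of clicks to first reach Cart from state s, with t(Cart) = 0. Conditioning on the first click:
t(Search) = 1 + 0.4·t(Search) + 0.2·t(Help)
t(Help) = 1 + 0.3·t(Search) + 0.3·t(Help)
Solving: t(Search) = 2.5000, t(Help) = 2.5000.
Expected clicks from Search to Cart: 2.5000.

2.5000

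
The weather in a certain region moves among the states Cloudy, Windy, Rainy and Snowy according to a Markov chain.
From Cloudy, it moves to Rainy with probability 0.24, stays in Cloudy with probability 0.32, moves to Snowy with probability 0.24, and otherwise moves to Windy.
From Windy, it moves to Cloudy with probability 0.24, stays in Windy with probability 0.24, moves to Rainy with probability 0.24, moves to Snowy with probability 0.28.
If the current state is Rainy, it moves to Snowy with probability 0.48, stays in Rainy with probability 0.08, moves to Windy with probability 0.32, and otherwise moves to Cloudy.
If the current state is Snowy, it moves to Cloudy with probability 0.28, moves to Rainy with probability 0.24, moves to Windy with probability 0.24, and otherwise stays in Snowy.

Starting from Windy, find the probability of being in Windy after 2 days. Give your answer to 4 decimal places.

Propagate the distribution vector 2 days from Windy.
After 0 days: (0.0000, 1.0000, 0.0000, 0.0000)
After 1 day: (0.2400, 0.2400, 0.2400, 0.2800)
After 2 days: (0.2416, 0.2496, 0.2016, 0.3072)
P(in Windy after 2 days) = 0.2496

0.2496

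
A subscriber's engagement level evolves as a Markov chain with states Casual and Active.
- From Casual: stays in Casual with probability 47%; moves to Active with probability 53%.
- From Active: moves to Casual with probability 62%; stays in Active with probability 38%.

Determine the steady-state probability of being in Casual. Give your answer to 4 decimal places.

Let the stationary distribution be π with π = πP and π_1 + π_2 = 1.
π_1 = 0.47·π_1 + 0.62·π_2
Solving with the normalization constraint gives π = (0.5391, 0.4609).
So the stationary probability of Casual is 0.5391.

0.5391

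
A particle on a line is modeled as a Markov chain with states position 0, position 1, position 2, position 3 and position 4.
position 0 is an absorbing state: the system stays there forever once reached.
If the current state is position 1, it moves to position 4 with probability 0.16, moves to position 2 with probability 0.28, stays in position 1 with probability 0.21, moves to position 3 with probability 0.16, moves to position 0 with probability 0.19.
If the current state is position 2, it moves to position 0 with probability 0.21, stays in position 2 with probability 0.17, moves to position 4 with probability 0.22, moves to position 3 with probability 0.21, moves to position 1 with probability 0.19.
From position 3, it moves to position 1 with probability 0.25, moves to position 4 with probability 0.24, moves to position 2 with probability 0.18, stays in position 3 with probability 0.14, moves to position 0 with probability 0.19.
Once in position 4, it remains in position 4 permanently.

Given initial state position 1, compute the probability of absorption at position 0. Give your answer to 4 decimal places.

0.5092

Let h(s) be the probability of absorption at position 0 starting from transient state s. Then h(position 0) = 1 and h(position 4) = 0. By first-step analysis:
h(position 1) = 0.19·1 + 0.21·h(position 1) + 0.28·h(position 2) + 0.16·h(position 3) + 0.16·0
h(position 2) = 0.21·1 + 0.19·h(position 1) + 0.17·h(position 2) + 0.21·h(position 3) + 0.22·0
h(position 3) = 0.19·1 + 0.25·h(position 1) + 0.18·h(position 2) + 0.14·h(position 3) + 0.24·0
Solving: h(position 1) = 0.5092, h(position 2) = 0.4888, h(position 3) = 0.4713.
Starting from position 1, the probability is 0.5092.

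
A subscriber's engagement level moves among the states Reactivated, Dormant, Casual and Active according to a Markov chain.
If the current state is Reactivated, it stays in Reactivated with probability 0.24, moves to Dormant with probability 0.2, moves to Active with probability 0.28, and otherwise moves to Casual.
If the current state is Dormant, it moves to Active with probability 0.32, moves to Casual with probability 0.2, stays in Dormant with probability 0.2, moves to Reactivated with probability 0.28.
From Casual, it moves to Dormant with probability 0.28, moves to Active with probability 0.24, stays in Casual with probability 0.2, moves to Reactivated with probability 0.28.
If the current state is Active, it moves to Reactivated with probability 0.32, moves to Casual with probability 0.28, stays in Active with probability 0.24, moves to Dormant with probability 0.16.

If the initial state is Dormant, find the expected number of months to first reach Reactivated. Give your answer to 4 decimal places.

Let t(s) be the expected number of months to first reach Reactivated from state s, with t(Reactivated) = 0. Conditioning on the first month:
t(Dormant) = 1 + 0.2·t(Dormant) + 0.2·t(Casual) + 0.32·t(Active)
t(Casual) = 1 + 0.28·t(Dormant) + 0.2·t(Casual) + 0.24·t(Active)
t(Active) = 1 + 0.16·t(Dormant) + 0.28·t(Casual) + 0.24·t(Active)
Solving: t(Dormant) = 3.4341, t(Casual) = 3.4443, t(Active) = 3.3077.
Expected months from Dormant to Reactivated: 3.4341.

3.4341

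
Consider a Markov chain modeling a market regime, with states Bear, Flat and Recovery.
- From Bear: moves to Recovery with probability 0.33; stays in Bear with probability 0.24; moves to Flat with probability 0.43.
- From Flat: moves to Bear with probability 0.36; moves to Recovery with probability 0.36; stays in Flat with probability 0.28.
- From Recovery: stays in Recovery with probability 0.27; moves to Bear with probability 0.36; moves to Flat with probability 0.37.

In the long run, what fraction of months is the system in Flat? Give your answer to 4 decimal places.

0.3571

Let the stationary distribution be π with π = πP and π_1 + π_2 + π_3 = 1.
π_1 = 0.24·π_1 + 0.36·π_2 + 0.36·π_3
π_2 = 0.43·π_1 + 0.28·π_2 + 0.37·π_3
Solving with the normalization constraint gives π = (0.3214, 0.3571, 0.3214).
So the stationary probability of Flat is 0.3571.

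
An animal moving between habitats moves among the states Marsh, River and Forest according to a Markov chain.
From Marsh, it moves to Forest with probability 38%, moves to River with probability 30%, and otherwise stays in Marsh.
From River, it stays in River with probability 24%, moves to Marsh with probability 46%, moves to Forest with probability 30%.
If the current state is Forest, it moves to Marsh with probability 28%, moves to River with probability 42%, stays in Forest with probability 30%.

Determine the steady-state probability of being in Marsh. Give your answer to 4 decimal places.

Let the stationary distribution be π with π = πP and π_1 + π_2 + π_3 = 1.
π_1 = 0.32·π_1 + 0.46·π_2 + 0.28·π_3
π_2 = 0.3·π_1 + 0.24·π_2 + 0.42·π_3
Solving with the normalization constraint gives π = (0.3517, 0.3202, 0.3281).
So the stationary probability of Marsh is 0.3517.

0.3517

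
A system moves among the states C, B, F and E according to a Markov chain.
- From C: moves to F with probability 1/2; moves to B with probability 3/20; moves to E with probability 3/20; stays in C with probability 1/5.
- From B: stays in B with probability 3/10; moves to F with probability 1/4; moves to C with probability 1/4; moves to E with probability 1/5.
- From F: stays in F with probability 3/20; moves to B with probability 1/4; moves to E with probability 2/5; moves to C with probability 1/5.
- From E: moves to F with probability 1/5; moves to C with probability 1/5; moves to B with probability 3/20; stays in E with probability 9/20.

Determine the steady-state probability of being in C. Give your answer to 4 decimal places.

Let the stationary distribution be π with π = πP and π_1 + π_2 + π_3 + π_4 = 1.
π_1 = 0.2·π_1 + 0.25·π_2 + 0.2·π_3 + 0.2·π_4
π_2 = 0.15·π_1 + 0.3·π_2 + 0.25·π_3 + 0.15·π_4
π_3 = 0.5·π_1 + 0.25·π_2 + 0.15·π_3 + 0.2·π_4
Solving with the normalization constraint gives π = (0.2104, 0.2071, 0.2604, 0.3221).
So the stationary probability of C is 0.2104.

0.2104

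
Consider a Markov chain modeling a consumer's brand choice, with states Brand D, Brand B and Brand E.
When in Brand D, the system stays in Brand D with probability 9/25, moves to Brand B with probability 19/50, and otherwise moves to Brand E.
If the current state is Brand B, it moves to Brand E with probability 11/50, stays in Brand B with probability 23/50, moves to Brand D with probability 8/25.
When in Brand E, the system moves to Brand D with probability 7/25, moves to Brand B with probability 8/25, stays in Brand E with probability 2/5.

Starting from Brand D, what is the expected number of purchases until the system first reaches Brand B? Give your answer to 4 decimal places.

Let t(s) be the expected number of purchases to first reach Brand B from state s, with t(Brand B) = 0. Conditioning on the first purchase:
t(Brand D) = 1 + 0.36·t(Brand D) + 0.26·t(Brand E)
t(Brand E) = 1 + 0.28·t(Brand D) + 0.4·t(Brand E)
Solving: t(Brand D) = 2.7635, t(Brand E) = 2.9563.
Expected purchases from Brand D to Brand B: 2.7635.

2.7635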